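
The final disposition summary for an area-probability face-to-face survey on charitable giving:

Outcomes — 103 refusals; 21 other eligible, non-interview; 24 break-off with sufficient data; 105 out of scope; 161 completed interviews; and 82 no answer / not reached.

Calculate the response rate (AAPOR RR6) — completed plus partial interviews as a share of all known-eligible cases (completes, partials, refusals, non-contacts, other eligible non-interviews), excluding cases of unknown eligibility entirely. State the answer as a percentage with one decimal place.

Top = 161 + 24 = 185
Base = 161 + 24 + 103 + 82 + 21 = 391
RR6 = 185 / 391 = 0.4731

47.3%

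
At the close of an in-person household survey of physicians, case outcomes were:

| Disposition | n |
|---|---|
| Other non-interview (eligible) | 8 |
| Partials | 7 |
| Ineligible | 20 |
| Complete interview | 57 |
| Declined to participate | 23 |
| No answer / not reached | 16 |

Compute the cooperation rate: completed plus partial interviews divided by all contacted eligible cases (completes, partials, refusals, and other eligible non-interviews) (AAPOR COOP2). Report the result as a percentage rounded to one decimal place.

Numerator: 57 + 7 = 64
Denom: 57 + 7 + 23 + 8 = 95
COOP2 = 64 / 95 = 0.6737

67.4%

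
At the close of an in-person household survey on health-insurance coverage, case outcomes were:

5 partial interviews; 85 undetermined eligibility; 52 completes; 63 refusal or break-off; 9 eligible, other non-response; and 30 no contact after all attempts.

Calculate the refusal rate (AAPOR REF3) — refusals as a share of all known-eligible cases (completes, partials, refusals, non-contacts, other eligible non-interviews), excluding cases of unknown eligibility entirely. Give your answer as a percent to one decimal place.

Numerator = 63
Denominator = 52 + 5 + 63 + 30 + 9 = 159
REF3 = 63 / 159 = 0.3962

39.6%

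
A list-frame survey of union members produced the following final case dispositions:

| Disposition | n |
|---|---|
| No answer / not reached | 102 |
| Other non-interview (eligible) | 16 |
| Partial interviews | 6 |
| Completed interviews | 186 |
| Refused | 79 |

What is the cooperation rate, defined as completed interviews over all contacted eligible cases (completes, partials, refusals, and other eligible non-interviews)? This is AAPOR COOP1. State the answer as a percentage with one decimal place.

Top = 186
Denominator = 186 + 6 + 79 + 16 = 287
COOP1 = 186 / 287 = 0.6481

64.8%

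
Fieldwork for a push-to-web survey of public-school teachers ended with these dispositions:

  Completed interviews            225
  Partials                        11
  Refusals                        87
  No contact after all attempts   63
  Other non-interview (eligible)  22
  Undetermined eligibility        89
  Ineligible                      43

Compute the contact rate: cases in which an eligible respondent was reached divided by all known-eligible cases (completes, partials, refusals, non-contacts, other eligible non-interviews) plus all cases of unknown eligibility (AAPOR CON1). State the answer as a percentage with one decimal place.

Top = 225 + 11 + 87 + 22 = 345
Denominator = 225 + 11 + 87 + 63 + 22 + 89 = 497
CON1 = 345 / 497 = 0.6942

69.4%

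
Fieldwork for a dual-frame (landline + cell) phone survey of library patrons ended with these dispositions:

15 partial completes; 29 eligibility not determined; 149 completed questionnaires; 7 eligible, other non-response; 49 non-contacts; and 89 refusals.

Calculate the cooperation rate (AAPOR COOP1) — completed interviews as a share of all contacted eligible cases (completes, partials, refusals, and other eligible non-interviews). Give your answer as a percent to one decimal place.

57.3%

Numerator: 149
Denominator: 149 + 15 + 89 + 7 = 260
COOP1 = 149 / 260 = 0.5731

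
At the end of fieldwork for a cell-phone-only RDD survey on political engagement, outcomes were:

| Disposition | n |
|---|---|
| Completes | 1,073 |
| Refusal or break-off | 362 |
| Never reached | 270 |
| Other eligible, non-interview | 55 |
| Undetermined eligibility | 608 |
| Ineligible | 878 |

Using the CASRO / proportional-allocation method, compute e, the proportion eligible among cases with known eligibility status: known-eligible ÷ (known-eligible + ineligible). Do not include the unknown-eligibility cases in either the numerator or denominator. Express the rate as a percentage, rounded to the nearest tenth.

Known eligible = 1073 + 362 + 270 + 55 = 1760
e = 1760 / (1760 + 878) = 1760 / 2638 = 0.6672

66.7%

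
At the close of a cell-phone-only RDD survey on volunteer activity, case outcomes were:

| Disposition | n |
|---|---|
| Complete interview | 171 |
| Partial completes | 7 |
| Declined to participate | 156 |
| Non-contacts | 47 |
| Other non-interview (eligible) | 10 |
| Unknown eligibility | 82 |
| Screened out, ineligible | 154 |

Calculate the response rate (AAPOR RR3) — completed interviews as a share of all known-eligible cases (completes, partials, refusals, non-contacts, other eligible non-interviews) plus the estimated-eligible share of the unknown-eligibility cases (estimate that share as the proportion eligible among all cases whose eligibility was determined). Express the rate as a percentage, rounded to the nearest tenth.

Numerator = 171
Determined eligible = 171 + 7 + 156 + 47 + 10 = 391
e = 391 / (391 + 154) = 391 / 545 = 0.7174
e × U = 0.7174 × 82 = 58.83
Denominator = 391 + 58.83 = 449.83
RR3 = 171 / 449.83 = 0.3801

38.0%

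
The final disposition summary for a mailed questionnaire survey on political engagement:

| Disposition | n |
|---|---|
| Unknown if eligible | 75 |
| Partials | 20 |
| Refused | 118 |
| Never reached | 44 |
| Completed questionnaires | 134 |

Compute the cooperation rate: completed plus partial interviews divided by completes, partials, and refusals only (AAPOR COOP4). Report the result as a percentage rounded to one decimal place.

56.6%

Numerator = 134 + 20 = 154
Denom = 134 + 20 + 118 = 272
COOP4 = 154 / 272 = 0.5662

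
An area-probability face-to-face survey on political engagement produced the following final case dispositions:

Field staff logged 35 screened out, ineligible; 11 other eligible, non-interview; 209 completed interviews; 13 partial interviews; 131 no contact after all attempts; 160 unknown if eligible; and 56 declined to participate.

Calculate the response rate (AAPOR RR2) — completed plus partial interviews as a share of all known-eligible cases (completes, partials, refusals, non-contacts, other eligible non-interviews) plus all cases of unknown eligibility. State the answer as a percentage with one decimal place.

Top: 209 + 13 = 222
Base: 209 + 13 + 56 + 131 + 11 + 160 = 580
RR2 = 222 / 580 = 0.3828

38.3%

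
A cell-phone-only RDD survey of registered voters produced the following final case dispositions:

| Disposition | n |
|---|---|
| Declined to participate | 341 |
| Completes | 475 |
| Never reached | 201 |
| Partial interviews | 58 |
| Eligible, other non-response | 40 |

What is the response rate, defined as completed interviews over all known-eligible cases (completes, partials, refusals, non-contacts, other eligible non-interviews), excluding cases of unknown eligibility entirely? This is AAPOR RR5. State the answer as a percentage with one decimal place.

Numerator → 475
Denominator → 475 + 58 + 341 + 201 + 40 = 1115
RR5 = 475 / 1115 = 0.4260

42.6%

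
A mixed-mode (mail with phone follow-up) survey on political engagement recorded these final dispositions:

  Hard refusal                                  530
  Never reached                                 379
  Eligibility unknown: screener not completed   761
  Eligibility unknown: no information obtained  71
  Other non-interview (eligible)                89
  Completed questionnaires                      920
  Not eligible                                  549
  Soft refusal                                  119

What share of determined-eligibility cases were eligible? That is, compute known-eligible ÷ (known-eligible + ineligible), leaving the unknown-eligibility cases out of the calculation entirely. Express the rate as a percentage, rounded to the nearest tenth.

Refused = 530 + 119 = 649
Unknown eligibility = 761 + 71 = 832
Determined eligible → 920 + 649 + 379 + 89 = 2037
e = 2037 / (2037 + 549) = 2037 / 2586 = 0.7877

78.8%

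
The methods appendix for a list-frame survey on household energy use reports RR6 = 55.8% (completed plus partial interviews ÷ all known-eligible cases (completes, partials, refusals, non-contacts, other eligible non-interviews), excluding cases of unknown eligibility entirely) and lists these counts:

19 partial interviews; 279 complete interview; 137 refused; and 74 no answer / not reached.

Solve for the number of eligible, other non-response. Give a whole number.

Top = 279 + 19 = 298
RR6 = 298 / D = 0.558
D = 298 / 0.558 = 534.1
Other denominator terms total 509
eligible, other non-response = 534.1 − 509 ≈ 25

25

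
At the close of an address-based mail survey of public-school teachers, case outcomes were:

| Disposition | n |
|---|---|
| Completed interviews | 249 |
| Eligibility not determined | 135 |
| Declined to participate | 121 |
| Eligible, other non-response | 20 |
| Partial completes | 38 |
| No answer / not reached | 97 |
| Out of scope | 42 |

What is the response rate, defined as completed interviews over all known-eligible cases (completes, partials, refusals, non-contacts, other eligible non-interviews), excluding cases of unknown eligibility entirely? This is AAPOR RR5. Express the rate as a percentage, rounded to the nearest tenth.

47.4%

Num → 249
Denom → 249 + 38 + 121 + 97 + 20 = 525
RR5 = 249 / 525 = 0.4743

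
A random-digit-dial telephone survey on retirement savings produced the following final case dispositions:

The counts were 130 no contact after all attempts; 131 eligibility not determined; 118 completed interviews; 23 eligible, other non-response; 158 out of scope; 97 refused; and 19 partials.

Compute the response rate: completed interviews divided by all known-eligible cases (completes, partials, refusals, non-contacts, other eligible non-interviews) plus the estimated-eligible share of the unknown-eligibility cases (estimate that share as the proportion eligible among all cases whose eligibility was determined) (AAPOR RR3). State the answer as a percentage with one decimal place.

Top: 118
Eligible (known): 118 + 19 + 97 + 130 + 23 = 387
e = 387 / (387 + 158) = 387 / 545 = 0.7101
e × U: 0.7101 × 131 = 93.02
Base: 387 + 93.02 = 480.02
RR3 = 118 / 480.02 = 0.2458

24.6%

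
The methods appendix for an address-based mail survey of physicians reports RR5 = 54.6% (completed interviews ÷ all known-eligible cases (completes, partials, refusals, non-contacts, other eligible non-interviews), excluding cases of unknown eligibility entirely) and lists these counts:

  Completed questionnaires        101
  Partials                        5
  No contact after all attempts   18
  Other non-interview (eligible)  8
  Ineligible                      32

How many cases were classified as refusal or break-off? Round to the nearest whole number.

RR5 = 101 / D = 0.546
D = 101 / 0.546 = 185.0
Other denominator terms total 132
refusal or break-off = 185.0 − 132 ≈ 53

53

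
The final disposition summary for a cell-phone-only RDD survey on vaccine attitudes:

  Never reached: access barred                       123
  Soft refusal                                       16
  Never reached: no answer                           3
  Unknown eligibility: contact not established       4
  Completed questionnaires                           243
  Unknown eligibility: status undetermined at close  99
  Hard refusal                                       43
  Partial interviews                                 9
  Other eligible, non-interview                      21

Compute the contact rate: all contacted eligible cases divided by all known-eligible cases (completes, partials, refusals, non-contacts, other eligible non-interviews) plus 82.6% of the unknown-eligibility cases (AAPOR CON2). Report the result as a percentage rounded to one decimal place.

61.1%

Refused = 43 + 16 = 59
No contact after all attempts = 3 + 123 = 126
Unknown eligibility = 4 + 99 = 103
Top → 243 + 9 + 59 + 21 = 332
Determined eligible → 243 + 9 + 59 + 126 + 21 = 458
e × U → 0.8260 × 103 = 85.08
Denominator → 458 + 85.08 = 543.08
CON2 = 332 / 543.08 = 0.6113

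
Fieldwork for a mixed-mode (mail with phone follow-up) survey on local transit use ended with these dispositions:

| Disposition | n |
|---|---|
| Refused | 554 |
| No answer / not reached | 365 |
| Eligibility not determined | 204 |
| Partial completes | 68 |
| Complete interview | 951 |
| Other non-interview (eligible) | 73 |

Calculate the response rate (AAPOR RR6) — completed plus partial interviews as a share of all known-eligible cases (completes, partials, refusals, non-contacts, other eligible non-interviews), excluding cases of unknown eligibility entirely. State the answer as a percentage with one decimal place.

50.7%

Num → 951 + 68 = 1019
Base → 951 + 68 + 554 + 365 + 73 = 2011
RR6 = 1019 / 2011 = 0.5067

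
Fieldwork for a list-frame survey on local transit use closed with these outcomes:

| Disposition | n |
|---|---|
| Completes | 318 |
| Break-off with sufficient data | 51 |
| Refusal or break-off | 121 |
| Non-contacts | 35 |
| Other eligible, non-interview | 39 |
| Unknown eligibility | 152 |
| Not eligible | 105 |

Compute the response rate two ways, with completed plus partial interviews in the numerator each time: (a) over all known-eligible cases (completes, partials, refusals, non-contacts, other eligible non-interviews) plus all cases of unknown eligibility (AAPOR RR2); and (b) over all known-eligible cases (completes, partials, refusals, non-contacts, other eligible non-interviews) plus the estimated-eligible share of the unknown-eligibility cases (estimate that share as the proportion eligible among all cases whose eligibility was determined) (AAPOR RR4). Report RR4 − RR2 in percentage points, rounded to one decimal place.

Num = 318 + 51 = 369
Denominator = 318 + 51 + 121 + 35 + 39 + 152 = 716
RR2 = 369 / 716 = 0.5154
Determined eligible = 318 + 51 + 121 + 35 + 39 = 564
e = 564 / (564 + 105) = 564 / 669 = 0.8430
Estimated eligible among unknowns = 0.8430 × 152 = 128.14
Denominator = 564 + 128.14 = 692.14
RR4 = 369 / 692.14 = 0.5331
Difference = 53.31 − 51.54 = 1.77 percentage points

1.8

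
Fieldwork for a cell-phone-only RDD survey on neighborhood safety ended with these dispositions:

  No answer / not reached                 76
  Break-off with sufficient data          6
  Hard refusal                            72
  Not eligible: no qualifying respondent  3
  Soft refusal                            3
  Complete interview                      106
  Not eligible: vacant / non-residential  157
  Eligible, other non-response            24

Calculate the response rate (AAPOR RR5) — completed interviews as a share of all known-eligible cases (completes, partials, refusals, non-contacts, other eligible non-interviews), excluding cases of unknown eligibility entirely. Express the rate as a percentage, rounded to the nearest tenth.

Refusals = 72 + 3 = 75
Not eligible = 3 + 157 = 160
Num = 106
Denominator = 106 + 6 + 75 + 76 + 24 = 287
RR5 = 106 / 287 = 0.3693

36.9%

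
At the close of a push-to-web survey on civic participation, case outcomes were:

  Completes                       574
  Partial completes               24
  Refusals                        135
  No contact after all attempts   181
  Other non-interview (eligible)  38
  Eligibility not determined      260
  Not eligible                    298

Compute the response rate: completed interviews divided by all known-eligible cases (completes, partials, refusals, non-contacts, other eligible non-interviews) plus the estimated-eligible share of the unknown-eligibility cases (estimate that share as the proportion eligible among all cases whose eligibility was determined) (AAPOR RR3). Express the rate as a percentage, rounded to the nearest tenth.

49.9%

Top = 574
Known eligible = 574 + 24 + 135 + 181 + 38 = 952
e = 952 / (952 + 298) = 952 / 1250 = 0.7616
e × U = 0.7616 × 260 = 198.02
Base = 952 + 198.02 = 1150.02
RR3 = 574 / 1150.02 = 0.4991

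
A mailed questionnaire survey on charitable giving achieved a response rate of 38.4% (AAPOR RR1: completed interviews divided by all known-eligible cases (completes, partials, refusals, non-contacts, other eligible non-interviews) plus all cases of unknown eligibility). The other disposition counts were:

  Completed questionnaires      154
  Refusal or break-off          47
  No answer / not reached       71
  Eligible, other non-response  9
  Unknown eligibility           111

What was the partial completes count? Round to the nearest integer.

RR1 = 154 / D = 0.384
D = 154 / 0.384 = 401.0
Other denominator terms total 392
partial completes = 401.0 − 392 ≈ 9

9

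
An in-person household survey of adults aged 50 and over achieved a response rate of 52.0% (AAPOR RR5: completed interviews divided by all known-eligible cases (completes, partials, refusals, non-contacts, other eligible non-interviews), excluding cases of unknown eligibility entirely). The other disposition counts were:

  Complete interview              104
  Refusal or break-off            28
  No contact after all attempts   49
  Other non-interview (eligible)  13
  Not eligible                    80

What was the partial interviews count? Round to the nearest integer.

RR5 = 104 / D = 0.520
D = 104 / 0.520 = 200.0
Rest of base = 194
partial interviews = 200.0 − 194 ≈ 6

6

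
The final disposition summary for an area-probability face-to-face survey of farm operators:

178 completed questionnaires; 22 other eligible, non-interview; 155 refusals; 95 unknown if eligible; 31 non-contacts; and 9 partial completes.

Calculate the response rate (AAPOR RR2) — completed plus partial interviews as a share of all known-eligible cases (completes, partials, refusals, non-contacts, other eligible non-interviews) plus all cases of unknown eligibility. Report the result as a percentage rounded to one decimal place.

Numerator: 178 + 9 = 187
Base: 178 + 9 + 155 + 31 + 22 + 95 = 490
RR2 = 187 / 490 = 0.3816

38.2%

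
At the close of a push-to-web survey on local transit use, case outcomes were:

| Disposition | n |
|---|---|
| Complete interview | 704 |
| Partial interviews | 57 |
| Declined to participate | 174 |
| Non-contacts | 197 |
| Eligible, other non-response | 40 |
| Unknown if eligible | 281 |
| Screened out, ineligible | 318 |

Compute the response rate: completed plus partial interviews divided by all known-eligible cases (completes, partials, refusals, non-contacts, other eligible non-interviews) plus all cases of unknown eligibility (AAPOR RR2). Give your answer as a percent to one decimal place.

52.4%

Num = 704 + 57 = 761
Base = 704 + 57 + 174 + 197 + 40 + 281 = 1453
RR2 = 761 / 1453 = 0.5237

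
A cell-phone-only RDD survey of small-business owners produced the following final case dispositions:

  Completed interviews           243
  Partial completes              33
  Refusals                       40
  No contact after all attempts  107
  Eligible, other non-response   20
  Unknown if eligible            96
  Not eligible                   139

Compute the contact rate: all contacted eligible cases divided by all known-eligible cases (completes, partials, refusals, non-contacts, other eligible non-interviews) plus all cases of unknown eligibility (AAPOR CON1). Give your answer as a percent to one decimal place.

Num → 243 + 33 + 40 + 20 = 336
Denominator → 243 + 33 + 40 + 107 + 20 + 96 = 539
CON1 = 336 / 539 = 0.6234

62.3%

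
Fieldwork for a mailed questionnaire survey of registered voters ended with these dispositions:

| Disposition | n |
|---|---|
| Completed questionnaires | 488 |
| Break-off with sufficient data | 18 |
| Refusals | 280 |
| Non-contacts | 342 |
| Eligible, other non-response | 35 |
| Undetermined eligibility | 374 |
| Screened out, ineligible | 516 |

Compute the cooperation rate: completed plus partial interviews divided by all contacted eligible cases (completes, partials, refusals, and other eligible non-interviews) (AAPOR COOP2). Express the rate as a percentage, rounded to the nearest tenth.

61.6%

Top = 488 + 18 = 506
Denominator = 488 + 18 + 280 + 35 = 821
COOP2 = 506 / 821 = 0.6163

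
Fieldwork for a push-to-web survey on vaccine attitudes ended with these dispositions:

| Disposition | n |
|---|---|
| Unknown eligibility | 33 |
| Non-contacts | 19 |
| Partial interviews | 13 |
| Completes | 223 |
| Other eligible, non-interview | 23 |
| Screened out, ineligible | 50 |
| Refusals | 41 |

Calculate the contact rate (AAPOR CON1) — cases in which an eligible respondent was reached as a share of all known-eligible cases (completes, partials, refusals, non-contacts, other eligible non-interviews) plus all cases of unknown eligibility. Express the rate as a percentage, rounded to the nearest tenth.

Num = 223 + 13 + 41 + 23 = 300
Denominator = 223 + 13 + 41 + 19 + 23 + 33 = 352
CON1 = 300 / 352 = 0.8523

85.2%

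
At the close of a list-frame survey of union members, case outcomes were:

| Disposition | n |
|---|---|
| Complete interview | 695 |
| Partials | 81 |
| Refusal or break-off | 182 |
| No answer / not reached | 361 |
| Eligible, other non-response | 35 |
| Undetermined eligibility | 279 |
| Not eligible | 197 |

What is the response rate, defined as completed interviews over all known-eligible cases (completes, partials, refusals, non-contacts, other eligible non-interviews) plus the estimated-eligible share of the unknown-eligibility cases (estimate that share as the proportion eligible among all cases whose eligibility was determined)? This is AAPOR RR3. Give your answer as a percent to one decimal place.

Numerator → 695
Known eligible → 695 + 81 + 182 + 361 + 35 = 1354
e = 1354 / (1354 + 197) = 1354 / 1551 = 0.8730
Estimated eligible among unknowns → 0.8730 × 279 = 243.57
Denom → 1354 + 243.57 = 1597.57
RR3 = 695 / 1597.57 = 0.4350

43.5%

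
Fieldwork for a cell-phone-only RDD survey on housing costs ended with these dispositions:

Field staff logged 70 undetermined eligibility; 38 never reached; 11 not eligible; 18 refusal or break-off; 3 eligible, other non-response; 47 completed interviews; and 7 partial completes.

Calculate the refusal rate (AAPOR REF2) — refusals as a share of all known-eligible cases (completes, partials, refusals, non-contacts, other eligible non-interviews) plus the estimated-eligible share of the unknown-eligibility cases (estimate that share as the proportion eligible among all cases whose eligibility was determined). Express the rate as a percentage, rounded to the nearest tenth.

10.2%

Numerator = 18
Determined eligible = 47 + 7 + 18 + 38 + 3 = 113
e = 113 / (113 + 11) = 113 / 124 = 0.9113
Estimated eligible among unknowns = 0.9113 × 70 = 63.79
Denominator = 113 + 63.79 = 176.79
REF2 = 18 / 176.79 = 0.1018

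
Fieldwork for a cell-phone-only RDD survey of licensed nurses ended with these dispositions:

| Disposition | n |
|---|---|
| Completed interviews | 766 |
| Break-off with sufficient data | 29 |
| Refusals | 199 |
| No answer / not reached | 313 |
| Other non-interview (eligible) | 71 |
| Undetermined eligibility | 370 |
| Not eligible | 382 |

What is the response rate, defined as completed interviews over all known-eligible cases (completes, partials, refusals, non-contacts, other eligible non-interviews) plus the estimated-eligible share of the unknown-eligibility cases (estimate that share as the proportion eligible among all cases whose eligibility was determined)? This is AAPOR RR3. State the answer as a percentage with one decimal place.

45.9%

Num: 766
Eligible (known): 766 + 29 + 199 + 313 + 71 = 1378
e = 1378 / (1378 + 382) = 1378 / 1760 = 0.7830
Eligible share of unknowns: 0.7830 × 370 = 289.71
Denominator: 1378 + 289.71 = 1667.71
RR3 = 766 / 1667.71 = 0.4593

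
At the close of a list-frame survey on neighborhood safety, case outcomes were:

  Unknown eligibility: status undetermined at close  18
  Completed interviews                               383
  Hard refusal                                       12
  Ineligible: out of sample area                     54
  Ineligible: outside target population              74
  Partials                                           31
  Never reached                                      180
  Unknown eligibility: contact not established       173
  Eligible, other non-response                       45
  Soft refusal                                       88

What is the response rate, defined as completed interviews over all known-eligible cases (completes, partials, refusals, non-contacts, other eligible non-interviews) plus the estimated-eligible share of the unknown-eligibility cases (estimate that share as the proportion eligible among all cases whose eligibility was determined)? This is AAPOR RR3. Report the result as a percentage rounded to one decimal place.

42.5%

Refused = 12 + 88 = 100
Unknown eligibility = 173 + 18 = 191
Out of scope = 74 + 54 = 128
Num → 383
Known eligible → 383 + 31 + 100 + 180 + 45 = 739
e = 739 / (739 + 128) = 739 / 867 = 0.8524
Estimated eligible among unknowns → 0.8524 × 191 = 162.81
Denominator → 739 + 162.81 = 901.81
RR3 = 383 / 901.81 = 0.4247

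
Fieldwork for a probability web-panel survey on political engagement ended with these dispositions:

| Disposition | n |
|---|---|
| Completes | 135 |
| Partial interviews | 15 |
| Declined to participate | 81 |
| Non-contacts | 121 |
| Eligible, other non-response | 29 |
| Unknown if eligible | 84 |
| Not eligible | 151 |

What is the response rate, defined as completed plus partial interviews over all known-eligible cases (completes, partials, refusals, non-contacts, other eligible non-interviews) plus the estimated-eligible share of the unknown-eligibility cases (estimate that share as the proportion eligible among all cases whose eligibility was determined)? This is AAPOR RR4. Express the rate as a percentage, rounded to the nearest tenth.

Numerator → 135 + 15 = 150
Known eligible → 135 + 15 + 81 + 121 + 29 = 381
e = 381 / (381 + 151) = 381 / 532 = 0.7162
Eligible share of unknowns → 0.7162 × 84 = 60.16
Denominator → 381 + 60.16 = 441.16
RR4 = 150 / 441.16 = 0.3400

34.0%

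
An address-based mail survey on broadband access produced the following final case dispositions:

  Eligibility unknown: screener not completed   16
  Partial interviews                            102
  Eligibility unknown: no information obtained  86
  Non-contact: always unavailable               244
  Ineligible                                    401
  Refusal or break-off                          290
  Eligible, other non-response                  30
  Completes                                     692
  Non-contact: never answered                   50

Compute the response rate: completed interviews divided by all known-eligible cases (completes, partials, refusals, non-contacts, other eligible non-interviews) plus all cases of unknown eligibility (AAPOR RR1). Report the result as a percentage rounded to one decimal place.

No answer / not reached = 50 + 244 = 294
Unknown if eligible = 16 + 86 = 102
Top = 692
Base = 692 + 102 + 290 + 294 + 30 + 102 = 1510
RR1 = 692 / 1510 = 0.4583

45.8%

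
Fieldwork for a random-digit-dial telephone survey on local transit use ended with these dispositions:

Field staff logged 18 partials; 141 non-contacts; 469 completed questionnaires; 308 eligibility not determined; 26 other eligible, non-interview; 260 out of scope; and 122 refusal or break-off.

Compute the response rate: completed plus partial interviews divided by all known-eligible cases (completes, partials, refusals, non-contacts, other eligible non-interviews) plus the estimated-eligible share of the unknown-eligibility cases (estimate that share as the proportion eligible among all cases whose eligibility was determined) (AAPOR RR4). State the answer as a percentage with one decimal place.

Num = 469 + 18 = 487
Determined eligible = 469 + 18 + 122 + 141 + 26 = 776
e = 776 / (776 + 260) = 776 / 1036 = 0.7490
e × U = 0.7490 × 308 = 230.69
Base = 776 + 230.69 = 1006.69
RR4 = 487 / 1006.69 = 0.4838

48.4%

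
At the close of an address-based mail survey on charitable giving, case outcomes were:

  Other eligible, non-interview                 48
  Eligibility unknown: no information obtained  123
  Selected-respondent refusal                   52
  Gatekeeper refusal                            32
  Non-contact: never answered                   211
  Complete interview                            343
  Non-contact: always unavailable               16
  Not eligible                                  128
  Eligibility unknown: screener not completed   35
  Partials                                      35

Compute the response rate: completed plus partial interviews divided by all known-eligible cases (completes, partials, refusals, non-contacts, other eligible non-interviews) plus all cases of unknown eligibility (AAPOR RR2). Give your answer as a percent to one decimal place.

42.2%

Refusals = 32 + 52 = 84
No answer / not reached = 211 + 16 = 227
Undetermined eligibility = 35 + 123 = 158
Num = 343 + 35 = 378
Denominator = 343 + 35 + 84 + 227 + 48 + 158 = 895
RR2 = 378 / 895 = 0.4223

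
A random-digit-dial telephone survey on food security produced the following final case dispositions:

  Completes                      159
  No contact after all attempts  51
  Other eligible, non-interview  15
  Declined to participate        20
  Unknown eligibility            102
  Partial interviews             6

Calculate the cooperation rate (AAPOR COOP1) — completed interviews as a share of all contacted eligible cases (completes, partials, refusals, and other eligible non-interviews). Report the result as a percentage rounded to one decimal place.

79.5%

Numerator = 159
Base = 159 + 6 + 20 + 15 = 200
COOP1 = 159 / 200 = 0.7950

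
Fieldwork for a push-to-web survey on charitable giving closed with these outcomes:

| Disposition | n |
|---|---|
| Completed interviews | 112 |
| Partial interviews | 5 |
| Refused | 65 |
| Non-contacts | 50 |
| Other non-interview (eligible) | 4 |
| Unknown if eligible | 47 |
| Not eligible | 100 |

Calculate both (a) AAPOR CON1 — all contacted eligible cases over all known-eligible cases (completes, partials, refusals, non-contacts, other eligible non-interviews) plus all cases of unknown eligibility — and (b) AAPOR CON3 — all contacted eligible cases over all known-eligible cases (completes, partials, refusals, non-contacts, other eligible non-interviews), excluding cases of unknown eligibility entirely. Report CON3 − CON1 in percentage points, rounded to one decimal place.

Numerator = 112 + 5 + 65 + 4 = 186
Base = 112 + 5 + 65 + 50 + 4 + 47 = 283
CON1 = 186 / 283 = 0.6572
Base = 112 + 5 + 65 + 50 + 4 = 236
CON3 = 186 / 236 = 0.7881
Difference = 78.81 − 65.72 = 13.09 percentage points

13.1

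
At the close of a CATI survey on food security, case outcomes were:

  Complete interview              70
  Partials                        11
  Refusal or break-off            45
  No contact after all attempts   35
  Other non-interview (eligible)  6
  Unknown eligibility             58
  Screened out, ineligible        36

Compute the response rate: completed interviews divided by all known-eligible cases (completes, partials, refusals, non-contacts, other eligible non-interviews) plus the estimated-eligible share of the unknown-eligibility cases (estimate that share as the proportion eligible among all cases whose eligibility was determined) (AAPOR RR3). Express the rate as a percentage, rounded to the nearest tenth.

Num = 70
Eligible (known) = 70 + 11 + 45 + 35 + 6 = 167
e = 167 / (167 + 36) = 167 / 203 = 0.8227
Estimated eligible among unknowns = 0.8227 × 58 = 47.72
Denominator = 167 + 47.72 = 214.72
RR3 = 70 / 214.72 = 0.3260

32.6%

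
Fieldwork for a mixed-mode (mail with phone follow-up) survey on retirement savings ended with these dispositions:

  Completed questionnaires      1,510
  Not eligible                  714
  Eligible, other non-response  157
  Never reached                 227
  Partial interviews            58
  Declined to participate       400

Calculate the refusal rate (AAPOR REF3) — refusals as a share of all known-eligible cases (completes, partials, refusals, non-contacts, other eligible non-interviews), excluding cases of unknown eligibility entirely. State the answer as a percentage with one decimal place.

Top: 400
Denom: 1510 + 58 + 400 + 227 + 157 = 2352
REF3 = 400 / 2352 = 0.1701

17.0%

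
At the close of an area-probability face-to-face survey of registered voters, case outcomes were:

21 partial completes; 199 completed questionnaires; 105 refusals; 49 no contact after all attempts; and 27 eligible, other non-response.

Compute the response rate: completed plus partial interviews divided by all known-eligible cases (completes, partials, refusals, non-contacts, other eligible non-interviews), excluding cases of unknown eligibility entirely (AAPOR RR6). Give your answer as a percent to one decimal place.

54.9%

Num → 199 + 21 = 220
Denominator → 199 + 21 + 105 + 49 + 27 = 401
RR6 = 220 / 401 = 0.5486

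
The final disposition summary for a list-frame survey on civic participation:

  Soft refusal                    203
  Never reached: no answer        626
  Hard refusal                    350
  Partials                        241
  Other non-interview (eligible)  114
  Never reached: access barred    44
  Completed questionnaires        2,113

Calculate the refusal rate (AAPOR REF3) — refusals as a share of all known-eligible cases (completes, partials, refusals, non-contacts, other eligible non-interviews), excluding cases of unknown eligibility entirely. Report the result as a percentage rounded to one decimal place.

15.0%

Refused = 350 + 203 = 553
No contact after all attempts = 626 + 44 = 670
Num = 553
Base = 2113 + 241 + 553 + 670 + 114 = 3691
REF3 = 553 / 3691 = 0.1498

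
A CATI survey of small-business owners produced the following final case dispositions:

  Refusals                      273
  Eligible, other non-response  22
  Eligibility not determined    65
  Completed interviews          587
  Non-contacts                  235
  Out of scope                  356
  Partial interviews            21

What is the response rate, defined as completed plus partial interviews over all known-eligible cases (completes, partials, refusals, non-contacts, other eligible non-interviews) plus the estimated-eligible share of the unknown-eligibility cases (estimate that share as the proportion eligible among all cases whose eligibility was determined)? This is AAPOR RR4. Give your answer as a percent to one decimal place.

51.2%

Num: 587 + 21 = 608
Eligible (known): 587 + 21 + 273 + 235 + 22 = 1138
e = 1138 / (1138 + 356) = 1138 / 1494 = 0.7617
e × U: 0.7617 × 65 = 49.51
Denominator: 1138 + 49.51 = 1187.51
RR4 = 608 / 1187.51 = 0.5120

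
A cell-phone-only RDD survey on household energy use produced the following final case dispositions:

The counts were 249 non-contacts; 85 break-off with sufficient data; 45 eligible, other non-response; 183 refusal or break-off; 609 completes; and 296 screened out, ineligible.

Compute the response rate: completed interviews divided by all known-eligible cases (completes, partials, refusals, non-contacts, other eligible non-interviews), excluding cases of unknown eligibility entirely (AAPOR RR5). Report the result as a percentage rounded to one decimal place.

Top: 609
Base: 609 + 85 + 183 + 249 + 45 = 1171
RR5 = 609 / 1171 = 0.5201

52.0%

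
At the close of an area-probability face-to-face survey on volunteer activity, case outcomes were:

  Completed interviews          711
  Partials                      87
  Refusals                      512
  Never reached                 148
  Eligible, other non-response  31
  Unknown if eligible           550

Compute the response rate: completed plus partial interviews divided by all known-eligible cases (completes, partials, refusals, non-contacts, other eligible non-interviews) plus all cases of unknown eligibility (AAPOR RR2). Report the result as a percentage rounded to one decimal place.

Top = 711 + 87 = 798
Denominator = 711 + 87 + 512 + 148 + 31 + 550 = 2039
RR2 = 798 / 2039 = 0.3914

39.1%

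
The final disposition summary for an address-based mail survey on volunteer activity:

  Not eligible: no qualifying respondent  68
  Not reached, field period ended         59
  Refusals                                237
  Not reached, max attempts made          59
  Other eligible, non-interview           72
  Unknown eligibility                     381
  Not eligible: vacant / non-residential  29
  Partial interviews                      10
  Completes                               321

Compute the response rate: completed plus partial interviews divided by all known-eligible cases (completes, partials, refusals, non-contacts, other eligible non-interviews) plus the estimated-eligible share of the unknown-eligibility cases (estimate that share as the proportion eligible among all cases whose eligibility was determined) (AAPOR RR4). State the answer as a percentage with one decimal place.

Non-contacts = 59 + 59 = 118
Ineligible = 68 + 29 = 97
Top = 321 + 10 = 331
Eligible (known) = 321 + 10 + 237 + 118 + 72 = 758
e = 758 / (758 + 97) = 758 / 855 = 0.8865
Eligible share of unknowns = 0.8865 × 381 = 337.76
Base = 758 + 337.76 = 1095.76
RR4 = 331 / 1095.76 = 0.3021

30.2%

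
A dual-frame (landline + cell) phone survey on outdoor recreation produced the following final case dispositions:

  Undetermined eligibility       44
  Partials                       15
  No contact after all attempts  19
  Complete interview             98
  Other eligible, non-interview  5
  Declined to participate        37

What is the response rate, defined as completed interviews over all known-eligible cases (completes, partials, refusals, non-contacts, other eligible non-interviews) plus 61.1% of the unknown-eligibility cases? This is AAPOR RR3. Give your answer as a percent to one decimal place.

48.8%

Numerator → 98
Eligible (known) → 98 + 15 + 37 + 19 + 5 = 174
Eligible share of unknowns → 0.6110 × 44 = 26.88
Base → 174 + 26.88 = 200.88
RR3 = 98 / 200.88 = 0.4879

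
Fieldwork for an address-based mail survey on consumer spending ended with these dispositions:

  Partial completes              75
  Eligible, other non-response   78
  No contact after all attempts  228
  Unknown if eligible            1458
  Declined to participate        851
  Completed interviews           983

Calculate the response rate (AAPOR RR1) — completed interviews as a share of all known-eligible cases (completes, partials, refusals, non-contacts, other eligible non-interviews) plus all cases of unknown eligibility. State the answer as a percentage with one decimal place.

26.8%

Numerator = 983
Base = 983 + 75 + 851 + 228 + 78 + 1458 = 3673
RR1 = 983 / 3673 = 0.2676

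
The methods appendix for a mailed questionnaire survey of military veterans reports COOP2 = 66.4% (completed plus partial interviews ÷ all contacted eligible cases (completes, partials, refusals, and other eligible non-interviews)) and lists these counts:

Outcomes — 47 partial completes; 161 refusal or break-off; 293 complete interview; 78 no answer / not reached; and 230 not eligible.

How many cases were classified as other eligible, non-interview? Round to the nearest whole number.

11

Top = 293 + 47 = 340
COOP2 = 340 / D = 0.664
D = 340 / 0.664 = 512.0
Other denominator terms total 501
other eligible, non-interview = 512.0 − 501 ≈ 11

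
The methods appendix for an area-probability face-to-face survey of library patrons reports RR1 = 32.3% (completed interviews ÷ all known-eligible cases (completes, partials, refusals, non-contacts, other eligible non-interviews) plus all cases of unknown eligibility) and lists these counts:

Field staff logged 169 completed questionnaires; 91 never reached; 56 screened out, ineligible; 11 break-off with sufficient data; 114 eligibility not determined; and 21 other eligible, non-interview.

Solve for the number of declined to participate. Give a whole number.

RR1 = 169 / D = 0.323
D = 169 / 0.323 = 523.2
Other denominator terms total 406
declined to participate = 523.2 − 406 ≈ 117

117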